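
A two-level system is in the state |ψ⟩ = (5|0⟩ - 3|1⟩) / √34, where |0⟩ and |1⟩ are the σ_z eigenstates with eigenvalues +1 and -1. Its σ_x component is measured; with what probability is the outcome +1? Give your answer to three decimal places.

0.059

|+x⟩ = (|0⟩ + |1⟩)/√2, so ⟨+x|ψ⟩ = (2) / (√2·√34).
P = |2|² / 68 = 4/68.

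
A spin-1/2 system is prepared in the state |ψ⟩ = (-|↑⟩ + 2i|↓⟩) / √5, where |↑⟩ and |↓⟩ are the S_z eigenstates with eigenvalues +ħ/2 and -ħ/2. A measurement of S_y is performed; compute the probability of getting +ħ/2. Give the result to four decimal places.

|+y⟩ = (|↑⟩ + i|↓⟩)/√2, so ⟨+y|ψ⟩ = (1) / (√2·√5).
P = |1|² / 10 = 1/10.

0.1000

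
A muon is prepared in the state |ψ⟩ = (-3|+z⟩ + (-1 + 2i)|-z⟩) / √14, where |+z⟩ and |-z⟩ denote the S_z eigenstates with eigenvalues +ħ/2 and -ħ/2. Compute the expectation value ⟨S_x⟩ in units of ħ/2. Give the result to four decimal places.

⟨σ_x⟩ = 2 Re(a* b)/(|a|²+|b|²) with a = -3, b = (-1 + 2i).
a* b = (3 - 6i), so ⟨σ_x⟩ = 6/14.
⟨S_x⟩ = (ħ/2)·⟨σ_x⟩.

0.4286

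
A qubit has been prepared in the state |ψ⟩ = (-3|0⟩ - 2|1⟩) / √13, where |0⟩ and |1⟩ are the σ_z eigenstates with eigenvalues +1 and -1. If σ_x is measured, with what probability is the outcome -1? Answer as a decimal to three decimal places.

|-x⟩ = (|0⟩ - |1⟩)/√2, so ⟨-x|ψ⟩ = (-1) / (√2·√13).
P = |-1|² / 26 = 1/26.

0.038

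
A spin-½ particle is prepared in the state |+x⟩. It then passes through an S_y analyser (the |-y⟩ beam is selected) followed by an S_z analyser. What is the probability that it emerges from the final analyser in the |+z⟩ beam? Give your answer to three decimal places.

First analyser (S_y): from |+x⟩, P(|-y⟩) = 1/2.
After stage 1 the state is |-y⟩; P(|+z⟩) = |⟨+z|-y⟩|² = 1/2.
Joint probability = 1/2 × 1/2 = 0.250.

0.250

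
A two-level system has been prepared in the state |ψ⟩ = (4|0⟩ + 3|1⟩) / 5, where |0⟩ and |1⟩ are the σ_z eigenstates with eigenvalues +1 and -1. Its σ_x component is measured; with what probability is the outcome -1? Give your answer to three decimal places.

|-x⟩ = (|0⟩ - |1⟩)/√2, so ⟨-x|ψ⟩ = (1) / (√2·5).
P = |1|² / 50 = 1/50.

0.020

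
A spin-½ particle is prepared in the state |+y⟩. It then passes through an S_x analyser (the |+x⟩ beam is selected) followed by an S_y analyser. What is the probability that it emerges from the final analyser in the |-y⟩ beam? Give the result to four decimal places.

0.2500

First analyser (S_x): from |+y⟩, P(|+x⟩) = 1/2.
After stage 1 the state is |+x⟩; P(|-y⟩) = |⟨-y|+x⟩|² = 1/2.
Joint probability = 1/2 × 1/2 = 0.2500.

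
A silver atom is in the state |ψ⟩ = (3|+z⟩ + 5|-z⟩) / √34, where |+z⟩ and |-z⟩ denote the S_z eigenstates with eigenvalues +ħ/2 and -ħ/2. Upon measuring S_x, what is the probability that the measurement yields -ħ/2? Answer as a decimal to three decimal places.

0.059

|-x⟩ = (|+z⟩ - |-z⟩)/√2, so ⟨-x|ψ⟩ = (-2) / (√2·√34).
P = |-2|² / 68 = 4/68.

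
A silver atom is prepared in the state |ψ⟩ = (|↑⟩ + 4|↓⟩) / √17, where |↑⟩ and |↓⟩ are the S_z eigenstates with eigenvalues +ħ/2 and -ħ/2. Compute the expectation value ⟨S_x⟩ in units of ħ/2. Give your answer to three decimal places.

⟨σ_x⟩ = 2 Re(a* b)/(|a|²+|b|²) with a = 1, b = 4.
a* b = 4, so ⟨σ_x⟩ = 8/17.
⟨S_x⟩ = (ħ/2)·⟨σ_x⟩.

0.471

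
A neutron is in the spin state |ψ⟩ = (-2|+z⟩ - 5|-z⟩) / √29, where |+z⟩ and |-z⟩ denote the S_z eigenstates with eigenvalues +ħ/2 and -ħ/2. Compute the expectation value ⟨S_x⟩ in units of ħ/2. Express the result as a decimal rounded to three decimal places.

⟨σ_x⟩ = 2 Re(a* b)/(|a|²+|b|²) with a = -2, b = -5.
a* b = 10, so ⟨σ_x⟩ = 20/29.
⟨S_x⟩ = (ħ/2)·⟨σ_x⟩.

0.690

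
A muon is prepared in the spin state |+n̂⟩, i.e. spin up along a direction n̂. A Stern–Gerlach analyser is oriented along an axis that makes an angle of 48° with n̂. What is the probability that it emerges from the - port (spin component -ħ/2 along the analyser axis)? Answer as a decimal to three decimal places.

0.165

For spin-½, the probability of finding spin-up along an axis at angle θ to the initial spin direction is cos²(θ/2); spin-down is sin²(θ/2).
θ = 48°, so P = sin²(24°) ≈ 0.165.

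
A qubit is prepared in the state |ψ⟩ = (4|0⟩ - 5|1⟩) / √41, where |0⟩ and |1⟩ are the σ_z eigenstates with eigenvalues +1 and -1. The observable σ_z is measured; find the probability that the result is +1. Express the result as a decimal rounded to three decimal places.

The +1 outcome corresponds to |0⟩. Its amplitude in |ψ⟩ is 4/√41.
P = |4|² / 41 = 16/41.

0.390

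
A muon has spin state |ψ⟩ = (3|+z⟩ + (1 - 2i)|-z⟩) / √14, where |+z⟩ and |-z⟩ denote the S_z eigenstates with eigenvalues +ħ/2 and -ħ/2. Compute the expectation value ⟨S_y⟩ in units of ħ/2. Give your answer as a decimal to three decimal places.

-0.857

⟨σ_y⟩ = 2 Im(a* b)/(|a|²+|b|²) with a = 3, b = (1 - 2i).
a* b = (3 - 6i), so ⟨σ_y⟩ = -12/14.
⟨S_y⟩ = (ħ/2)·⟨σ_y⟩.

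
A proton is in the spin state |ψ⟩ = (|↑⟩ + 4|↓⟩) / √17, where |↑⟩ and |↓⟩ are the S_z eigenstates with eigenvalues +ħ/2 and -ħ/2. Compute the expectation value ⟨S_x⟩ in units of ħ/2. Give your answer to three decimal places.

0.471

⟨σ_x⟩ = 2 Re(a* b)/(|a|²+|b|²) with a = 1, b = 4.
a* b = 4, so ⟨σ_x⟩ = 8/17.
⟨S_x⟩ = (ħ/2)·⟨σ_x⟩.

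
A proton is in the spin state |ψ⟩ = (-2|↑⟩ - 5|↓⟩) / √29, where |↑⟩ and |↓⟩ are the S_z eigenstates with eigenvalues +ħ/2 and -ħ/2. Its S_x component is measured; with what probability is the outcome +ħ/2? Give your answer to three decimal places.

0.845

|+x⟩ = (|↑⟩ + |↓⟩)/√2, so ⟨+x|ψ⟩ = (-7) / (√2·√29).
P = |-7|² / 58 = 49/58.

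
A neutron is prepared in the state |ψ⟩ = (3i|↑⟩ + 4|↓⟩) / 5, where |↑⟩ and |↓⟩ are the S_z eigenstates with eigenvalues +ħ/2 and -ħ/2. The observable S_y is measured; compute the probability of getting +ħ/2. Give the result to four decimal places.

0.0200

|+y⟩ = (|↑⟩ + i|↓⟩)/√2, so ⟨+y|ψ⟩ = (-i) / (√2·5).
P = |-i|² / 50 = 1/50.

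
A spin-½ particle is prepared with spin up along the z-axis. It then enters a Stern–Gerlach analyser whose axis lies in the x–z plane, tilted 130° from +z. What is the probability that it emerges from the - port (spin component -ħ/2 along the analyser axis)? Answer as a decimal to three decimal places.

For spin-½, the probability of finding spin-up along an axis at angle θ to the initial spin direction is cos²(θ/2); spin-down is sin²(θ/2).
θ = 130°, so P = sin²(65°) ≈ 0.821.

0.821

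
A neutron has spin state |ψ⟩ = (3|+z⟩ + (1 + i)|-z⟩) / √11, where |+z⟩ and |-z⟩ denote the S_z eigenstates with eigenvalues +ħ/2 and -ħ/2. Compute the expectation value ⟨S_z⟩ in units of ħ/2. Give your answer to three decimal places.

0.636

⟨σ_z⟩ = |a|² - |b|² divided by |a|²+|b|², with a, b the |+z⟩, |-z⟩ amplitudes.
= (9 - 2)/11 = 7/11.
⟨S_z⟩ = (ħ/2)·⟨σ_z⟩.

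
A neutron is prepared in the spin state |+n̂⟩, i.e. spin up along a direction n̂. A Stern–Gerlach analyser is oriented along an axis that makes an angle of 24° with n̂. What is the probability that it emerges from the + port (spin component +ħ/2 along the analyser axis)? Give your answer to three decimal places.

0.957

For spin-½, the probability of finding spin-up along an axis at angle θ to the initial spin direction is cos²(θ/2); spin-down is sin²(θ/2).
θ = 24°, so P = cos²(12°) ≈ 0.957.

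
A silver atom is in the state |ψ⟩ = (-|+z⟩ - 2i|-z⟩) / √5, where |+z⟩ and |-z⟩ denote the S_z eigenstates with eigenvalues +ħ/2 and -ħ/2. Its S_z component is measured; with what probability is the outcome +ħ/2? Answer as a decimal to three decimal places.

The +ħ/2 outcome corresponds to |+z⟩. Its amplitude in |ψ⟩ is -1/√5.
P = |-1|² / 5 = 1/5.

0.200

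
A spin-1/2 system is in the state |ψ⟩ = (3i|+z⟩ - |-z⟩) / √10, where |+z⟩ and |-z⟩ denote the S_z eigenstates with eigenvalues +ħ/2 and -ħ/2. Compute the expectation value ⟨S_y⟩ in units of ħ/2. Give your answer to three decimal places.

0.600

⟨σ_y⟩ = 2 Im(a* b)/(|a|²+|b|²) with a = 3i, b = -1.
a* b = 3i, so ⟨σ_y⟩ = 6/10.
⟨S_y⟩ = (ħ/2)·⟨σ_y⟩.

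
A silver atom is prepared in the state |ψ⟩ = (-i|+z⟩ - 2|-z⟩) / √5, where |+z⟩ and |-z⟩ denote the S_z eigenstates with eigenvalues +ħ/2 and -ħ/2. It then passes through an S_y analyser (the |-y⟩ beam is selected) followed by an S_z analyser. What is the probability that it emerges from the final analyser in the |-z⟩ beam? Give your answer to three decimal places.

First analyser (S_y): P(|-y⟩) = |⟨-y|ψ⟩|² = 9/10.
After stage 1 the state is |-y⟩; P(|-z⟩) = |⟨-z|-y⟩|² = 1/2.
Joint probability = 9/10 × 1/2 = 0.450.

0.450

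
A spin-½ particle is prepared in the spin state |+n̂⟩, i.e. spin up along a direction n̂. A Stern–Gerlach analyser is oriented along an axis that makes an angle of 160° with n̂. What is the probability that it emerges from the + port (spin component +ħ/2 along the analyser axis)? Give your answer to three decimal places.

0.030

For spin-½, the probability of finding spin-up along an axis at angle θ to the initial spin direction is cos²(θ/2); spin-down is sin²(θ/2).
θ = 160°, so P = cos²(80°) ≈ 0.030.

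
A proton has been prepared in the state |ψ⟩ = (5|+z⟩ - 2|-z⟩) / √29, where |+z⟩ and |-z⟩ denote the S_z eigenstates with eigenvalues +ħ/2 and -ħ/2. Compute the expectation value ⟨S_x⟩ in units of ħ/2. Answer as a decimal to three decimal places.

-0.690

⟨σ_x⟩ = 2 Re(a* b)/(|a|²+|b|²) with a = 5, b = -2.
a* b = -10, so ⟨σ_x⟩ = -20/29.
⟨S_x⟩ = (ħ/2)·⟨σ_x⟩.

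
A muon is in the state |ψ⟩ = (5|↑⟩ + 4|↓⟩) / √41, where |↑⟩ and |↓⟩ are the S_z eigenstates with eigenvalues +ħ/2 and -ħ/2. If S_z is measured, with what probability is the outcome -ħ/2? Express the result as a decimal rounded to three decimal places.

The -ħ/2 outcome corresponds to |↓⟩. Its amplitude in |ψ⟩ is 4/√41.
P = |4|² / 41 = 16/41.

0.390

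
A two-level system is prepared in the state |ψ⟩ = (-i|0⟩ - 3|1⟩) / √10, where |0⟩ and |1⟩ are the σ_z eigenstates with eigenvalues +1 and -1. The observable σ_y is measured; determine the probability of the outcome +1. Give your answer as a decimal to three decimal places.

|+y⟩ = (|0⟩ + i|1⟩)/√2, so ⟨+y|ψ⟩ = (2i) / (√2·√10).
P = |2i|² / 20 = 4/20.

0.200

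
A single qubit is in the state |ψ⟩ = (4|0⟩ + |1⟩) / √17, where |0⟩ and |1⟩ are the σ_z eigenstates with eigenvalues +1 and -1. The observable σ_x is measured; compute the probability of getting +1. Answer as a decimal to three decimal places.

|+x⟩ = (|0⟩ + |1⟩)/√2, so ⟨+x|ψ⟩ = (5) / (√2·√17).
P = |5|² / 34 = 25/34.

0.735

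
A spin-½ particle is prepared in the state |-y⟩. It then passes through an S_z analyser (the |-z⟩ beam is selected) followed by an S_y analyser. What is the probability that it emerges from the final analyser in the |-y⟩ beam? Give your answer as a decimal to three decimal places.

0.250

First analyser (S_z): from |-y⟩, P(|-z⟩) = 1/2.
After stage 1 the state is |-z⟩; P(|-y⟩) = |⟨-y|-z⟩|² = 1/2.
Joint probability = 1/2 × 1/2 = 0.250.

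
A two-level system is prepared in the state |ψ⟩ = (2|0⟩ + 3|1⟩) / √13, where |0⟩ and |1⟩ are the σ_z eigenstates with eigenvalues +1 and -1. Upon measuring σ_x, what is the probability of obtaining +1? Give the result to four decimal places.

|+x⟩ = (|0⟩ + |1⟩)/√2, so ⟨+x|ψ⟩ = (5) / (√2·√13).
P = |5|² / 26 = 25/26.

0.9615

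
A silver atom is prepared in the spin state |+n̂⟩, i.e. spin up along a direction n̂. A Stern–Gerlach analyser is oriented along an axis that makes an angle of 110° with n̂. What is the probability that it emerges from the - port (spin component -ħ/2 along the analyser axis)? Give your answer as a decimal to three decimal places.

0.671

For spin-½, the probability of finding spin-up along an axis at angle θ to the initial spin direction is cos²(θ/2); spin-down is sin²(θ/2).
θ = 110°, so P = sin²(55°) ≈ 0.671.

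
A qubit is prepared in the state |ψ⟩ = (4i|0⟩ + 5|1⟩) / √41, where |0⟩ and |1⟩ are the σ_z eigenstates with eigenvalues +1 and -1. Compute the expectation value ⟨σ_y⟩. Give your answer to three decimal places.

⟨σ_y⟩ = 2 Im(a* b)/(|a|²+|b|²) with a = 4i, b = 5.
a* b = -20i, so ⟨σ_y⟩ = -40/41.

-0.976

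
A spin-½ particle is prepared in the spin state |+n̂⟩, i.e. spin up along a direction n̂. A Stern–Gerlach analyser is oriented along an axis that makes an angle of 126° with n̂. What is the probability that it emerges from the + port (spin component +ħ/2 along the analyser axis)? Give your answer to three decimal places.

For spin-½, the probability of finding spin-up along an axis at angle θ to the initial spin direction is cos²(θ/2); spin-down is sin²(θ/2).
θ = 126°, so P = cos²(63°) ≈ 0.206.

0.206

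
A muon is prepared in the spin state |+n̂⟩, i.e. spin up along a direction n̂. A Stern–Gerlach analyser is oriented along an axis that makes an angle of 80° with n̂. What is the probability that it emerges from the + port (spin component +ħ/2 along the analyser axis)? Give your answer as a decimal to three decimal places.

For spin-½, the probability of finding spin-up along an axis at angle θ to the initial spin direction is cos²(θ/2); spin-down is sin²(θ/2).
θ = 80°, so P = cos²(40°) ≈ 0.587.

0.587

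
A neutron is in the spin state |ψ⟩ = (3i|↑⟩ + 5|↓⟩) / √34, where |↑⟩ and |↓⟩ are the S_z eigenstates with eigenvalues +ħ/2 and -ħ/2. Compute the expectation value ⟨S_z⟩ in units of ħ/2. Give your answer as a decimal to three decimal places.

⟨σ_z⟩ = |a|² - |b|² divided by |a|²+|b|², with a, b the |↑⟩, |↓⟩ amplitudes.
= (9 - 25)/34 = -16/34.
⟨S_z⟩ = (ħ/2)·⟨σ_z⟩.

-0.471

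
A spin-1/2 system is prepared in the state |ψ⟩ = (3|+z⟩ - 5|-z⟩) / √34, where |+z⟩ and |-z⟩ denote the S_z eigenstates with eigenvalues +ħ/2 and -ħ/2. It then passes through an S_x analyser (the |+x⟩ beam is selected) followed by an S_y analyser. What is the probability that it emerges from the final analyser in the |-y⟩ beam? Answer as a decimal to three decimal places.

First analyser (S_x): P(|+x⟩) = |⟨+x|ψ⟩|² = 4/68.
After stage 1 the state is |+x⟩; P(|-y⟩) = |⟨-y|+x⟩|² = 1/2.
Joint probability = 4/68 × 1/2 = 0.029.

0.029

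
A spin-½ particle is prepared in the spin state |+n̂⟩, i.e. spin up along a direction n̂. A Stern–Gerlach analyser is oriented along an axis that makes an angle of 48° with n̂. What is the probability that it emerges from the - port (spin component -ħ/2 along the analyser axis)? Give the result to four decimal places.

For spin-½, the probability of finding spin-up along an axis at angle θ to the initial spin direction is cos²(θ/2); spin-down is sin²(θ/2).
θ = 48°, so P = sin²(24°) ≈ 0.1654.

0.1654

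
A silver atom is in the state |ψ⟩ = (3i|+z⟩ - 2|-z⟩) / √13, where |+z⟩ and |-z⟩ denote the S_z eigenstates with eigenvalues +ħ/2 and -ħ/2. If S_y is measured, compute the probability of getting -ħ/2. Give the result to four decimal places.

|-y⟩ = (|+z⟩ - i|-z⟩)/√2, so ⟨-y|ψ⟩ = (i) / (√2·√13).
P = |i|² / 26 = 1/26.

0.0385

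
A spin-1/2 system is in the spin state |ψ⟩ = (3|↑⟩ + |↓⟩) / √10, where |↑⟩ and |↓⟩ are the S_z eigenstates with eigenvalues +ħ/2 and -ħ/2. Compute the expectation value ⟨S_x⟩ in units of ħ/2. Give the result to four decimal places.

0.6000

⟨σ_x⟩ = 2 Re(a* b)/(|a|²+|b|²) with a = 3, b = 1.
a* b = 3, so ⟨σ_x⟩ = 6/10.
⟨S_x⟩ = (ħ/2)·⟨σ_x⟩.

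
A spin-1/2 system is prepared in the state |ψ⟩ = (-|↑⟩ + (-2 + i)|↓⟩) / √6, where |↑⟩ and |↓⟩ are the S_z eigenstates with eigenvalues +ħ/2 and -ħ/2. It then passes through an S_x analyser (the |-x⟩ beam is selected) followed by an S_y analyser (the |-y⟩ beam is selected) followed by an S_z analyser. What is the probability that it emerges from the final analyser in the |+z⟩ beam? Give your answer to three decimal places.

First analyser (S_x): P(|-x⟩) = |⟨-x|ψ⟩|² = 2/12.
After stage 1 the state is |-x⟩; P(|-y⟩) = |⟨-y|-x⟩|² = 1/2.
After stage 2 the state is |-y⟩; P(|+z⟩) = |⟨+z|-y⟩|² = 1/2.
Joint probability = 2/12 × 1/2 × 1/2 = 0.042.

0.042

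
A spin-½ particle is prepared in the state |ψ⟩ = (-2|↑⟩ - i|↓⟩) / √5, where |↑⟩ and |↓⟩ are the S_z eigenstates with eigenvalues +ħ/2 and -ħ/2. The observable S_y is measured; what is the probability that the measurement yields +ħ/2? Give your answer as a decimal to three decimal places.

0.900

|+y⟩ = (|↑⟩ + i|↓⟩)/√2, so ⟨+y|ψ⟩ = (-3) / (√2·√5).
P = |-3|² / 10 = 9/10.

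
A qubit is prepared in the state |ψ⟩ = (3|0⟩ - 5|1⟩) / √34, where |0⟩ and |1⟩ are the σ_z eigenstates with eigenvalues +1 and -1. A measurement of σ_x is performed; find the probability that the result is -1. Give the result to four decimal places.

|-x⟩ = (|0⟩ - |1⟩)/√2, so ⟨-x|ψ⟩ = (8) / (√2·√34).
P = |8|² / 68 = 64/68.

0.9412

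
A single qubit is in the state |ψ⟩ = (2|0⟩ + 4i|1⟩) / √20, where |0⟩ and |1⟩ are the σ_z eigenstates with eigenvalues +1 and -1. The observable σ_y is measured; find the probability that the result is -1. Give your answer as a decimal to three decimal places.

|-y⟩ = (|0⟩ - i|1⟩)/√2, so ⟨-y|ψ⟩ = (-2) / (√2·√20).
P = |-2|² / 40 = 4/40.

0.100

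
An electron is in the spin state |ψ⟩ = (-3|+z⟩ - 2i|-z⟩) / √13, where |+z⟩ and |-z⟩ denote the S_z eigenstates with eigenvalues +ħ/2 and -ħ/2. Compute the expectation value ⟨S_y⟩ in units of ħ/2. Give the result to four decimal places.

0.9231

⟨σ_y⟩ = 2 Im(a* b)/(|a|²+|b|²) with a = -3, b = -2i.
a* b = 6i, so ⟨σ_y⟩ = 12/13.
⟨S_y⟩ = (ħ/2)·⟨σ_y⟩.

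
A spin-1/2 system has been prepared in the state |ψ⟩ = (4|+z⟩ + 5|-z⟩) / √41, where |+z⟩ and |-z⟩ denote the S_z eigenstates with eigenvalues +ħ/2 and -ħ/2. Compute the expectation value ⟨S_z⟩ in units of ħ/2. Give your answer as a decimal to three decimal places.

-0.220

⟨σ_z⟩ = |a|² - |b|² divided by |a|²+|b|², with a, b the |+z⟩, |-z⟩ amplitudes.
= (16 - 25)/41 = -9/41.
⟨S_z⟩ = (ħ/2)·⟨σ_z⟩.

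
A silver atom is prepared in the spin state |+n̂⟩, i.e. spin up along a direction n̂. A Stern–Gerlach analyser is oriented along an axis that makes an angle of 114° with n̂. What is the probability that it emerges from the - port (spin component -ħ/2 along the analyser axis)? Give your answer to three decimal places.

For spin-½, the probability of finding spin-up along an axis at angle θ to the initial spin direction is cos²(θ/2); spin-down is sin²(θ/2).
θ = 114°, so P = sin²(57°) ≈ 0.703.

0.703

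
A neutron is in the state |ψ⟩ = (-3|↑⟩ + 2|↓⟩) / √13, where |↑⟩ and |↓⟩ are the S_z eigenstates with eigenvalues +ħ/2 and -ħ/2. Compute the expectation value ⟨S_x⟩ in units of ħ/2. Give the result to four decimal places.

-0.9231

⟨σ_x⟩ = 2 Re(a* b)/(|a|²+|b|²) with a = -3, b = 2.
a* b = -6, so ⟨σ_x⟩ = -12/13.
⟨S_x⟩ = (ħ/2)·⟨σ_x⟩.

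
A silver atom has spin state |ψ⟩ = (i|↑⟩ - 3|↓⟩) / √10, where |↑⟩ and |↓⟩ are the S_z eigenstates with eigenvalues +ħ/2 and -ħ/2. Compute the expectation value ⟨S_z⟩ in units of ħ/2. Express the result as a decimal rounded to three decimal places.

-0.800

⟨σ_z⟩ = |a|² - |b|² divided by |a|²+|b|², with a, b the |↑⟩, |↓⟩ amplitudes.
= (1 - 9)/10 = -8/10.
⟨S_z⟩ = (ħ/2)·⟨σ_z⟩.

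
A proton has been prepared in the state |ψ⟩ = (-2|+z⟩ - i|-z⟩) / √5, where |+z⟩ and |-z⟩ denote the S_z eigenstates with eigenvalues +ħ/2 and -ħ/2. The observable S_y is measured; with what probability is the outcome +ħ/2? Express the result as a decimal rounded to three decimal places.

|+y⟩ = (|+z⟩ + i|-z⟩)/√2, so ⟨+y|ψ⟩ = (-3) / (√2·√5).
P = |-3|² / 10 = 9/10.

0.900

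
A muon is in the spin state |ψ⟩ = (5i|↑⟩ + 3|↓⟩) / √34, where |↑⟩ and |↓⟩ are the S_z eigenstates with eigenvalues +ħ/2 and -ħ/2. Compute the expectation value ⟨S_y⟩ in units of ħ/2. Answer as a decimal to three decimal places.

⟨σ_y⟩ = 2 Im(a* b)/(|a|²+|b|²) with a = 5i, b = 3.
a* b = -15i, so ⟨σ_y⟩ = -30/34.
⟨S_y⟩ = (ħ/2)·⟨σ_y⟩.

-0.882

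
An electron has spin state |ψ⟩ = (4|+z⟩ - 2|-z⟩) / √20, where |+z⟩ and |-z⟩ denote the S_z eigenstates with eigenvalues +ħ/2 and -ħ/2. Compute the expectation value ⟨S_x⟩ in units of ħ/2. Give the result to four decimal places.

-0.8000

⟨σ_x⟩ = 2 Re(a* b)/(|a|²+|b|²) with a = 4, b = -2.
a* b = -8, so ⟨σ_x⟩ = -16/20.
⟨S_x⟩ = (ħ/2)·⟨σ_x⟩.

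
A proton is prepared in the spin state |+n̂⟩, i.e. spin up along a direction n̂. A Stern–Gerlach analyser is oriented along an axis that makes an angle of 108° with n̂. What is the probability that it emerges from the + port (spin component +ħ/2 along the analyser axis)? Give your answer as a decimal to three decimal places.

For spin-½, the probability of finding spin-up along an axis at angle θ to the initial spin direction is cos²(θ/2); spin-down is sin²(θ/2).
θ = 108°, so P = cos²(54°) ≈ 0.345.

0.345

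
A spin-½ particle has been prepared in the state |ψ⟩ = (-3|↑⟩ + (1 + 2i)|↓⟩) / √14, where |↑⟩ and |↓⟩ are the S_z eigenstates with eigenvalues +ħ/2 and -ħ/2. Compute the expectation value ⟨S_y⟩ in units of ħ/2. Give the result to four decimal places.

⟨σ_y⟩ = 2 Im(a* b)/(|a|²+|b|²) with a = -3, b = (1 + 2i).
a* b = (-3 - 6i), so ⟨σ_y⟩ = -12/14.
⟨S_y⟩ = (ħ/2)·⟨σ_y⟩.

-0.8571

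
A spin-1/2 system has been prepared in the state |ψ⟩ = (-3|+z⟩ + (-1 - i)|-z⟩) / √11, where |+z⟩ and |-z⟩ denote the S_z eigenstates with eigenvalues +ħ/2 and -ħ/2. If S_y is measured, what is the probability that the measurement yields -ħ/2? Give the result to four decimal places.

0.2273

|-y⟩ = (|+z⟩ - i|-z⟩)/√2, so ⟨-y|ψ⟩ = (-2 - i) / (√2·√11).
P = |-2 - i|² / 22 = 5/22.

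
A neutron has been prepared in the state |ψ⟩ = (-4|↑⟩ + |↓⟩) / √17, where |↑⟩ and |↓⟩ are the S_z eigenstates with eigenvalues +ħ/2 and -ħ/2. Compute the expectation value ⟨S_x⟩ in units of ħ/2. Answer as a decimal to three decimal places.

⟨σ_x⟩ = 2 Re(a* b)/(|a|²+|b|²) with a = -4, b = 1.
a* b = -4, so ⟨σ_x⟩ = -8/17.
⟨S_x⟩ = (ħ/2)·⟨σ_x⟩.

-0.471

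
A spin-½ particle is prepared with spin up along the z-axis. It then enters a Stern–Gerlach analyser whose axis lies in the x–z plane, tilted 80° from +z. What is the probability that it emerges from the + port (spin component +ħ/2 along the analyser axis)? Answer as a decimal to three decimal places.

0.587

For spin-½, the probability of finding spin-up along an axis at angle θ to the initial spin direction is cos²(θ/2); spin-down is sin²(θ/2).
θ = 80°, so P = cos²(40°) ≈ 0.587.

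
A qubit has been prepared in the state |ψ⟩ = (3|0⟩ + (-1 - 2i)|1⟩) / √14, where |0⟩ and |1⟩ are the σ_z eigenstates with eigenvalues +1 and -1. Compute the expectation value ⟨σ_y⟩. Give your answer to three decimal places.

-0.857

⟨σ_y⟩ = 2 Im(a* b)/(|a|²+|b|²) with a = 3, b = (-1 - 2i).
a* b = (-3 - 6i), so ⟨σ_y⟩ = -12/14.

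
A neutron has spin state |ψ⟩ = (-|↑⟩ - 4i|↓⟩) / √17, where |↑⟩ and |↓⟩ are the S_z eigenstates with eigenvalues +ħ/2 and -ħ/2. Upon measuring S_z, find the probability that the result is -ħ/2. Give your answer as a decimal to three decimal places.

0.941

The -ħ/2 outcome corresponds to |↓⟩. Its amplitude in |ψ⟩ is -4i/√17.
P = |-4i|² / 17 = 16/17.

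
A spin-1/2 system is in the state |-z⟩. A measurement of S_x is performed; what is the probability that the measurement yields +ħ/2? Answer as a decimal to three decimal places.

In the S_z basis, |-z⟩ = |-z⟩ and |+x⟩ = (|+z⟩ + |-z⟩)/√2.
|⟨+x|-z⟩|² = 1/2.

0.500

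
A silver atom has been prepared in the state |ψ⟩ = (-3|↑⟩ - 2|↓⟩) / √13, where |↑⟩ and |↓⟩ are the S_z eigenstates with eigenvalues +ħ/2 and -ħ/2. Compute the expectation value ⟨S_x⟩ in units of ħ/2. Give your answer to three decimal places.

0.923

⟨σ_x⟩ = 2 Re(a* b)/(|a|²+|b|²) with a = -3, b = -2.
a* b = 6, so ⟨σ_x⟩ = 12/13.
⟨S_x⟩ = (ħ/2)·⟨σ_x⟩.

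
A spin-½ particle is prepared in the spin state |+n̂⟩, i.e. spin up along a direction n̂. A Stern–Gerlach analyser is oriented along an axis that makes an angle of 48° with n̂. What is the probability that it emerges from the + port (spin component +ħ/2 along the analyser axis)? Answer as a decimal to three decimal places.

0.835

For spin-½, the probability of finding spin-up along an axis at angle θ to the initial spin direction is cos²(θ/2); spin-down is sin²(θ/2).
θ = 48°, so P = cos²(24°) ≈ 0.835.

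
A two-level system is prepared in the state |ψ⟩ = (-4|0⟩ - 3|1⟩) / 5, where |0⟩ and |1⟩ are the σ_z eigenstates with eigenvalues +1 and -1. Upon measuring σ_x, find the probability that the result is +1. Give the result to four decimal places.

|+x⟩ = (|0⟩ + |1⟩)/√2, so ⟨+x|ψ⟩ = (-7) / (√2·5).
P = |-7|² / 50 = 49/50.

0.9800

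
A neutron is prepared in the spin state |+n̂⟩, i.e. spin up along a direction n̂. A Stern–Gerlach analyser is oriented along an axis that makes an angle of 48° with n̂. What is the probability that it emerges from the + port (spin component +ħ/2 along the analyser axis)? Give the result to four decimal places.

For spin-½, the probability of finding spin-up along an axis at angle θ to the initial spin direction is cos²(θ/2); spin-down is sin²(θ/2).
θ = 48°, so P = cos²(24°) ≈ 0.8346.

0.8346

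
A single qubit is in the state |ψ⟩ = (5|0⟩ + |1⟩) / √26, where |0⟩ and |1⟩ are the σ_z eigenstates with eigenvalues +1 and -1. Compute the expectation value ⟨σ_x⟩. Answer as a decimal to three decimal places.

0.385

⟨σ_x⟩ = 2 Re(a* b)/(|a|²+|b|²) with a = 5, b = 1.
a* b = 5, so ⟨σ_x⟩ = 10/26.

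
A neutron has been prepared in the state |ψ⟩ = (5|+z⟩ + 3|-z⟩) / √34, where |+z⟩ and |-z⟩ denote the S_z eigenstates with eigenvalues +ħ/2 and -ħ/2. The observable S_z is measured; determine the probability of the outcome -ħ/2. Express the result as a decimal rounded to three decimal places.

The -ħ/2 outcome corresponds to |-z⟩. Its amplitude in |ψ⟩ is 3/√34.
P = |3|² / 34 = 9/34.

0.265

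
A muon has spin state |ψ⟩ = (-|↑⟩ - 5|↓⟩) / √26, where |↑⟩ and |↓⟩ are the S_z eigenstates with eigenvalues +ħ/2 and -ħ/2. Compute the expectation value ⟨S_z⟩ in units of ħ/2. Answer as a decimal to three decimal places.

⟨σ_z⟩ = |a|² - |b|² divided by |a|²+|b|², with a, b the |↑⟩, |↓⟩ amplitudes.
= (1 - 25)/26 = -24/26.
⟨S_z⟩ = (ħ/2)·⟨σ_z⟩.

-0.923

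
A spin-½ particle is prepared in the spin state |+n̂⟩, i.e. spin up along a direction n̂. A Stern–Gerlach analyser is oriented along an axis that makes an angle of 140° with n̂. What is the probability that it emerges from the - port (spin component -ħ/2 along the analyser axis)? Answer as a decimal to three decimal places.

For spin-½, the probability of finding spin-up along an axis at angle θ to the initial spin direction is cos²(θ/2); spin-down is sin²(θ/2).
θ = 140°, so P = sin²(70°) ≈ 0.883.

0.883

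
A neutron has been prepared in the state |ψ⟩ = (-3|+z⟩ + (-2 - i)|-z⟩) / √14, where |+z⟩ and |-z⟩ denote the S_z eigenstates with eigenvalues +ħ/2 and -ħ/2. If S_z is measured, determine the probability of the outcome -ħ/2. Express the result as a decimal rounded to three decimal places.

0.357

The -ħ/2 outcome corresponds to |-z⟩. Its amplitude in |ψ⟩ is (-2 - i)/√14.
P = |-2 - i|² / 14 = 5/14.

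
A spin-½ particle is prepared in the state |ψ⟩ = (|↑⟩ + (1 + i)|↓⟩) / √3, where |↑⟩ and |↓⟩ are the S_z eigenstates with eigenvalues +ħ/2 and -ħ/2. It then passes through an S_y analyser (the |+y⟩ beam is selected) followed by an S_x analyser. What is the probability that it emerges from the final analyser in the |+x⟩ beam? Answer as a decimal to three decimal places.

First analyser (S_y): P(|+y⟩) = |⟨+y|ψ⟩|² = 5/6.
After stage 1 the state is |+y⟩; P(|+x⟩) = |⟨+x|+y⟩|² = 1/2.
Joint probability = 5/6 × 1/2 = 0.417.

0.417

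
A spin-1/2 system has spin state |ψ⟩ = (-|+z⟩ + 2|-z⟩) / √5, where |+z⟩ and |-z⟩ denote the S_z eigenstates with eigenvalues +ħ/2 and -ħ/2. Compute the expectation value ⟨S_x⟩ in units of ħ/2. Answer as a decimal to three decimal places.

⟨σ_x⟩ = 2 Re(a* b)/(|a|²+|b|²) with a = -1, b = 2.
a* b = -2, so ⟨σ_x⟩ = -4/5.
⟨S_x⟩ = (ħ/2)·⟨σ_x⟩.

-0.800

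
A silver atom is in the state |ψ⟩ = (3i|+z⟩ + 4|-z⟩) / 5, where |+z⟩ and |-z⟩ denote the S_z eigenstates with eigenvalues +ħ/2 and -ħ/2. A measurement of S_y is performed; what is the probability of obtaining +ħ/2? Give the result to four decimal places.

|+y⟩ = (|+z⟩ + i|-z⟩)/√2, so ⟨+y|ψ⟩ = (-i) / (√2·5).
P = |-i|² / 50 = 1/50.

0.0200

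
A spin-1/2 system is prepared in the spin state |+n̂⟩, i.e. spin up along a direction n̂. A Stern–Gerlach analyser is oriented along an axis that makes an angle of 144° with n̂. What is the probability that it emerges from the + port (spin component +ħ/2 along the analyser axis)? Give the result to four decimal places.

For spin-½, the probability of finding spin-up along an axis at angle θ to the initial spin direction is cos²(θ/2); spin-down is sin²(θ/2).
θ = 144°, so P = cos²(72°) ≈ 0.0955.

0.0955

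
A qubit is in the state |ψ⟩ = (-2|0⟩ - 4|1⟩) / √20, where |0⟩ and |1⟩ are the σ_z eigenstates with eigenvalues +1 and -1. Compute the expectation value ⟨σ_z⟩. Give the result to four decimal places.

⟨σ_z⟩ = |a|² - |b|² divided by |a|²+|b|², with a, b the |0⟩, |1⟩ amplitudes.
= (4 - 16)/20 = -12/20.

-0.6000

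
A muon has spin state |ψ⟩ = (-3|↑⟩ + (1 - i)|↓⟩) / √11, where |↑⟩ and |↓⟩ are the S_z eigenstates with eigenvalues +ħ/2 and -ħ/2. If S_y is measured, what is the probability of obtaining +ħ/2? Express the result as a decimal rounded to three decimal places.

0.773

|+y⟩ = (|↑⟩ + i|↓⟩)/√2, so ⟨+y|ψ⟩ = (-4 - i) / (√2·√11).
P = |-4 - i|² / 22 = 17/22.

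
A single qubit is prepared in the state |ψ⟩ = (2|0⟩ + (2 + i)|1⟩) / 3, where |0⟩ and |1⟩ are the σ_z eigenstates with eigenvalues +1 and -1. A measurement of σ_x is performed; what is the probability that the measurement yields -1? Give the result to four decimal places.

|-x⟩ = (|0⟩ - |1⟩)/√2, so ⟨-x|ψ⟩ = (-i) / (√2·3).
P = |-i|² / 18 = 1/18.

0.0556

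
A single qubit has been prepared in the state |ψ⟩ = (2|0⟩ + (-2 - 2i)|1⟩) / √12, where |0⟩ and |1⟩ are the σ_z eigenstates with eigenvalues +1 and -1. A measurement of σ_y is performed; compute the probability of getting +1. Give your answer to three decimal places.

0.167

|+y⟩ = (|0⟩ + i|1⟩)/√2, so ⟨+y|ψ⟩ = (2i) / (√2·√12).
P = |2i|² / 24 = 4/24.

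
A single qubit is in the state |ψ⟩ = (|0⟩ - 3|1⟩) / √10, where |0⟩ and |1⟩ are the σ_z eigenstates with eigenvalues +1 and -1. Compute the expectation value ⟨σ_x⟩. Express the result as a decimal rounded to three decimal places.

-0.600

⟨σ_x⟩ = 2 Re(a* b)/(|a|²+|b|²) with a = 1, b = -3.
a* b = -3, so ⟨σ_x⟩ = -6/10.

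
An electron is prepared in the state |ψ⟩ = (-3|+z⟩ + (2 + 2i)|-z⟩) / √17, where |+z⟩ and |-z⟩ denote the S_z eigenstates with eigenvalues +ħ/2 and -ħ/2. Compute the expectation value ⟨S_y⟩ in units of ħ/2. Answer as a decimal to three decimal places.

-0.706

⟨σ_y⟩ = 2 Im(a* b)/(|a|²+|b|²) with a = -3, b = (2 + 2i).
a* b = (-6 - 6i), so ⟨σ_y⟩ = -12/17.
⟨S_y⟩ = (ħ/2)·⟨σ_y⟩.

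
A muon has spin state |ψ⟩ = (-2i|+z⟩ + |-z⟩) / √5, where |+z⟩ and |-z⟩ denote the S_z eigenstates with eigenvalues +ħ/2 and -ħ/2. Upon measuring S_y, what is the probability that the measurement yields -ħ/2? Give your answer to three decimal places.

|-y⟩ = (|+z⟩ - i|-z⟩)/√2, so ⟨-y|ψ⟩ = (-i) / (√2·√5).
P = |-i|² / 10 = 1/10.

0.100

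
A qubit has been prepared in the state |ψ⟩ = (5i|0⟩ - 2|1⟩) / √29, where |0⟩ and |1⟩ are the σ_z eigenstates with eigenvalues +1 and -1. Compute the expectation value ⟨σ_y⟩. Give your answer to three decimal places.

⟨σ_y⟩ = 2 Im(a* b)/(|a|²+|b|²) with a = 5i, b = -2.
a* b = 10i, so ⟨σ_y⟩ = 20/29.

0.690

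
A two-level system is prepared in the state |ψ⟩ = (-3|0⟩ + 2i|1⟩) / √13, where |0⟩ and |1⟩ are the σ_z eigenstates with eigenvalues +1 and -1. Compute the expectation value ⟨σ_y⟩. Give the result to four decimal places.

⟨σ_y⟩ = 2 Im(a* b)/(|a|²+|b|²) with a = -3, b = 2i.
a* b = -6i, so ⟨σ_y⟩ = -12/13.

-0.9231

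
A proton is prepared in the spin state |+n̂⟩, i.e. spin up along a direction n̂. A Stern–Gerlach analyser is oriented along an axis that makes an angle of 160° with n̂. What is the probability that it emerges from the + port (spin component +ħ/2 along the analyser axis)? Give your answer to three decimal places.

For spin-½, the probability of finding spin-up along an axis at angle θ to the initial spin direction is cos²(θ/2); spin-down is sin²(θ/2).
θ = 160°, so P = cos²(80°) ≈ 0.030.

0.030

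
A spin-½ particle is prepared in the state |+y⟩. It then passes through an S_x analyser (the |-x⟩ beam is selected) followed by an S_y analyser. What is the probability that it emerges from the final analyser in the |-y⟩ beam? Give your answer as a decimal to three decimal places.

0.250

First analyser (S_x): from |+y⟩, P(|-x⟩) = 1/2.
After stage 1 the state is |-x⟩; P(|-y⟩) = |⟨-y|-x⟩|² = 1/2.
Joint probability = 1/2 × 1/2 = 0.250.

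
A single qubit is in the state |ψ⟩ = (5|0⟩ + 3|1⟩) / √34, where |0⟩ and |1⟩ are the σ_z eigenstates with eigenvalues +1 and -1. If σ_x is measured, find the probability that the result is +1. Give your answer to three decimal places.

0.941

|+x⟩ = (|0⟩ + |1⟩)/√2, so ⟨+x|ψ⟩ = (8) / (√2·√34).
P = |8|² / 68 = 64/68.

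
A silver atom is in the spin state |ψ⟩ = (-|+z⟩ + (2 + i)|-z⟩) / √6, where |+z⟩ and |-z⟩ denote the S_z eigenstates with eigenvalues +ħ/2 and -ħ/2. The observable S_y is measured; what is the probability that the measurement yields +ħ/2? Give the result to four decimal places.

0.3333

|+y⟩ = (|+z⟩ + i|-z⟩)/√2, so ⟨+y|ψ⟩ = (-2i) / (√2·√6).
P = |-2i|² / 12 = 4/12.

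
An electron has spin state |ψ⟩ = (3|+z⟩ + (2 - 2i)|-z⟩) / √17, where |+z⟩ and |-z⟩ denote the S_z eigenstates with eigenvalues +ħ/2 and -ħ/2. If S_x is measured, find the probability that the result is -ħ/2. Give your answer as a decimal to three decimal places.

0.147

|-x⟩ = (|+z⟩ - |-z⟩)/√2, so ⟨-x|ψ⟩ = (1 + 2i) / (√2·√17).
P = |1 + 2i|² / 34 = 5/34.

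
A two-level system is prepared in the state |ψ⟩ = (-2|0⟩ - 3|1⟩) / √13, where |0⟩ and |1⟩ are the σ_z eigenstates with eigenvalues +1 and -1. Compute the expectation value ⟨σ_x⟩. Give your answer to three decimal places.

⟨σ_x⟩ = 2 Re(a* b)/(|a|²+|b|²) with a = -2, b = -3.
a* b = 6, so ⟨σ_x⟩ = 12/13.

0.923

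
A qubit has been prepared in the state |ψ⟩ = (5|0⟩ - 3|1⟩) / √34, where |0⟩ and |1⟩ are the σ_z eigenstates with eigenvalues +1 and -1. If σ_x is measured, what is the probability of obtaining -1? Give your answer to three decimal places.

|-x⟩ = (|0⟩ - |1⟩)/√2, so ⟨-x|ψ⟩ = (8) / (√2·√34).
P = |8|² / 68 = 64/68.

0.941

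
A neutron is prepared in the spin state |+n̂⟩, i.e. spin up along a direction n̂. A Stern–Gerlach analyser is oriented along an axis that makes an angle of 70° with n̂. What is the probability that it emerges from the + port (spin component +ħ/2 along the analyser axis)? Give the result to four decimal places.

For spin-½, the probability of finding spin-up along an axis at angle θ to the initial spin direction is cos²(θ/2); spin-down is sin²(θ/2).
θ = 70°, so P = cos²(35°) ≈ 0.6710.

0.6710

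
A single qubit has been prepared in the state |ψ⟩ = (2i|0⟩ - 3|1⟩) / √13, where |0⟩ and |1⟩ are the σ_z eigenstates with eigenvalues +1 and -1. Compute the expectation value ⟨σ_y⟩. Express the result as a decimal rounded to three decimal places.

⟨σ_y⟩ = 2 Im(a* b)/(|a|²+|b|²) with a = 2i, b = -3.
a* b = 6i, so ⟨σ_y⟩ = 12/13.

0.923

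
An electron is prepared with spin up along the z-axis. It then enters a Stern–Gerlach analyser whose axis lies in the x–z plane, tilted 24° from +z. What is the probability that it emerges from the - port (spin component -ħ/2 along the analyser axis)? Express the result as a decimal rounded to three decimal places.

For spin-½, the probability of finding spin-up along an axis at angle θ to the initial spin direction is cos²(θ/2); spin-down is sin²(θ/2).
θ = 24°, so P = sin²(12°) ≈ 0.043.

0.043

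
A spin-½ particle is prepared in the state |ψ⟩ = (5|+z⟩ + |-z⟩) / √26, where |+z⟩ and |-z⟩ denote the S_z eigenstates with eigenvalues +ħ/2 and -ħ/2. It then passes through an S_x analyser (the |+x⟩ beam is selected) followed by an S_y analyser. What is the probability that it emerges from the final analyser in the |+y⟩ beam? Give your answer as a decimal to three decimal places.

0.346

First analyser (S_x): P(|+x⟩) = |⟨+x|ψ⟩|² = 36/52.
After stage 1 the state is |+x⟩; P(|+y⟩) = |⟨+y|+x⟩|² = 1/2.
Joint probability = 36/52 × 1/2 = 0.346.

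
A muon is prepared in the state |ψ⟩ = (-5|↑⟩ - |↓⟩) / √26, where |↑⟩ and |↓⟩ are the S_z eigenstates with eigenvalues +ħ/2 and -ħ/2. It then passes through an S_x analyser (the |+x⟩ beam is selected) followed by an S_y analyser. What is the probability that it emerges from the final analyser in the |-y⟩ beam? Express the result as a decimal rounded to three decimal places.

First analyser (S_x): P(|+x⟩) = |⟨+x|ψ⟩|² = 36/52.
After stage 1 the state is |+x⟩; P(|-y⟩) = |⟨-y|+x⟩|² = 1/2.
Joint probability = 36/52 × 1/2 = 0.346.

0.346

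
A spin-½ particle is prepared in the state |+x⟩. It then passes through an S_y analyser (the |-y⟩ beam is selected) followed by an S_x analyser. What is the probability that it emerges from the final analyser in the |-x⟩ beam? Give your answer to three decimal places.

First analyser (S_y): from |+x⟩, P(|-y⟩) = 1/2.
After stage 1 the state is |-y⟩; P(|-x⟩) = |⟨-x|-y⟩|² = 1/2.
Joint probability = 1/2 × 1/2 = 0.250.

0.250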